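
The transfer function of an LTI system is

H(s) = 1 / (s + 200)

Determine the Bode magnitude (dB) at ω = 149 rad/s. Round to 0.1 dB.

-47.9 dB

At s = jω = j149:
pole (s+200): 200 + j149 → |·| = √(200²+149²) = √62201 ≈ 249.4, ∠ = arctan(149/200) ≈ 36.69°
|H| = 1 / 249.4 ≈ 0.0040096
Gain = 20 log₁₀(0.0040096) ≈ -47.94 dB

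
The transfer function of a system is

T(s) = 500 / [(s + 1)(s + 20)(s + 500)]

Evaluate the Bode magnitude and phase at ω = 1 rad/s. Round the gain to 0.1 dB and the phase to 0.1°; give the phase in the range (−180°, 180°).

At s = jω = j1:
pole (s+1): 1 + j1 → |·| = √(1²+1²) = √2 ≈ 1.4142, ∠ = arctan(1/1) ≈ 45.00°
pole (s+20): 20 + j1 → |·| = √(20²+1²) = √401 ≈ 20.025, ∠ = arctan(1/20) ≈ 2.86°
pole (s+500): 500 + j1 → |·| = √(500²+1²) = √250001 ≈ 500, ∠ = arctan(1/500) ≈ 0.11°
|T| = 500 / 14160 ≈ 0.035311
Gain = 20 log₁₀(0.035311) ≈ -29.04 dB
∠T = 0.00° − 47.97° = -47.97°

-29.0 dB, -48.0°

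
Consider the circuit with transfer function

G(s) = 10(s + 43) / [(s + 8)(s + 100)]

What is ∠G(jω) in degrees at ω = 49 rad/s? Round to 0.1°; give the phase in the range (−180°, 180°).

-58.1°

At s = jω = j49:
zero (s+43): 43 + j49 → |·| = √(43²+49²) = √4250 ≈ 65.192, ∠ = arctan(49/43) ≈ 48.73°
pole (s+8): 8 + j49 → |·| = √(8²+49²) = √2465 ≈ 49.649, ∠ = arctan(49/8) ≈ 80.73°
pole (s+100): 100 + j49 → |·| = √(100²+49²) = √12401 ≈ 111.36, ∠ = arctan(49/100) ≈ 26.10°
∠G = 48.73° − 106.83° = -58.10°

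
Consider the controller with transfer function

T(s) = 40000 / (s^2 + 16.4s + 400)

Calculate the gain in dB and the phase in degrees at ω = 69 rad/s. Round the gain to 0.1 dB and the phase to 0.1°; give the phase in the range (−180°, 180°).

19.0 dB, -165.5°

At s = jω = j69:
quadratic: (j69)² + 16.4·j69 + 400 = -4361 + j1131.6 → |·| ≈ 4505.4, ∠ ≈ 165.45°
|T| = 40000 / 4505.4 ≈ 8.8782
Gain = 20 log₁₀(8.8782) ≈ 18.97 dB
∠T = 0.00° − 165.45° = -165.45°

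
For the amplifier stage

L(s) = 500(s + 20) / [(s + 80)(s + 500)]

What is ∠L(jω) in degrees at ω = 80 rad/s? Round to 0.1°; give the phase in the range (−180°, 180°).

21.9°

At s = jω = j80:
zero (s+20): 20 + j80 → |·| = √(20²+80²) = √6800 ≈ 82.462, ∠ = arctan(80/20) ≈ 75.96°
pole (s+80): 80 + j80 → |·| = √(80²+80²) = √12800 ≈ 113.14, ∠ = arctan(80/80) ≈ 45.00°
pole (s+500): 500 + j80 → |·| = √(500²+80²) = √256400 ≈ 506.36, ∠ = arctan(80/500) ≈ 9.09°
∠L = 75.96° − 54.09° = 21.87°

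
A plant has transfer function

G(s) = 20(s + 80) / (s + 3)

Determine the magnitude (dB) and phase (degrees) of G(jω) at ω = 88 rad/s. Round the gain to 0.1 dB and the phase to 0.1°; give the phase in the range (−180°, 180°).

28.6 dB, -40.3°

At s = jω = j88:
zero (s+80): 80 + j88 → |·| = √(80²+88²) = √14144 ≈ 118.93, ∠ = arctan(88/80) ≈ 47.73°
pole (s+3): 3 + j88 → |·| = √(3²+88²) = √7753 ≈ 88.051, ∠ = arctan(88/3) ≈ 88.05°
|G| = 20 · 118.93 / 88.051 ≈ 27.014
Gain = 20 log₁₀(27.014) ≈ 28.63 dB
∠G = 47.73° − 88.05° = -40.32°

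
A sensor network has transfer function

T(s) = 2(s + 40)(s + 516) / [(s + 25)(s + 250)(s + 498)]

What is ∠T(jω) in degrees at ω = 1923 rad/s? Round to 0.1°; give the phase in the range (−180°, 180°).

At s = jω = j1923:
zero (s+40): 40 + j1923 → |·| = √(40²+1923²) = √3699529 ≈ 1923.4, ∠ = arctan(1923/40) ≈ 88.81°
zero (s+516): 516 + j1923 → |·| = √(516²+1923²) = √3964185 ≈ 1991, ∠ = arctan(1923/516) ≈ 74.98°
pole (s+25): 25 + j1923 → |·| = √(25²+1923²) = √3698554 ≈ 1923.2, ∠ = arctan(1923/25) ≈ 89.26°
pole (s+250): 250 + j1923 → |·| = √(250²+1923²) = √3760429 ≈ 1939.2, ∠ = arctan(1923/250) ≈ 82.59°
pole (s+498): 498 + j1923 → |·| = √(498²+1923²) = √3945933 ≈ 1986.4, ∠ = arctan(1923/498) ≈ 75.48°
∠T = 163.79° − 247.33° = -83.54°

-83.5°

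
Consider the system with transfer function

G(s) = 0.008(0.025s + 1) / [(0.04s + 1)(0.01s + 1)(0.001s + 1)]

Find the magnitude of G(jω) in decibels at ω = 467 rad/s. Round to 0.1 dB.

-60.4 dB

At ω = 467 rad/s:
zero (1 + j467·0.025) = 1 + j11.675 → |·| ≈ 11.718, ∠ ≈ 85.10°
pole (1 + j467·0.04) = 1 + j18.68 → |·| ≈ 18.707, ∠ ≈ 86.94°
pole (1 + j467·0.01) = 1 + j4.67 → |·| ≈ 4.7759, ∠ ≈ 77.91°
pole (1 + j467·0.001) = 1 + j0.467 → |·| ≈ 1.1037, ∠ ≈ 25.03°
|G| = 0.008 · 11.718 / (18.707 · 4.7759 · 1.1037) ≈ 0.00095068
Gain = 20 log₁₀(0.00095068) ≈ -60.44 dB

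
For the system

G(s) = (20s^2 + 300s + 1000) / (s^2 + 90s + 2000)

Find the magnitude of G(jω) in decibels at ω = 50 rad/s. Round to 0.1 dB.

Substitute s = j50:
Numerator: 20(j50)^2 + 300(j50) + 1000 = -49000 + j15000
Denominator: (j50)^2 + 90(j50) + 2000 = -500 + j4500
|N| = √(49000² + 15000²) ≈ 51245, ∠N ≈ 162.98°
|D| = √(500² + 4500²) ≈ 4527.7, ∠D ≈ 96.34°
|G| = 51245 / 4527.7 ≈ 11.318
Gain = 20 log₁₀(11.318) ≈ 21.08 dB

21.1 dB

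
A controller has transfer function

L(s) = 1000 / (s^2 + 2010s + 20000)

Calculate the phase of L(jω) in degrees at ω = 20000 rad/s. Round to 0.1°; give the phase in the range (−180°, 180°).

Substitute s = j20000:
Numerator: 1000 = 1000 + j0
Denominator: (j20000)^2 + 2010(j20000) + 20000 = -399980000 + j40200000
|N| = √(1000² + 0²) ≈ 1000, ∠N ≈ 0.00°
|D| = √(399980000² + 40200000²) ≈ 4.02e+08, ∠D ≈ 174.26°
∠L = 0.00° − 174.26° = -174.26°

-174.3°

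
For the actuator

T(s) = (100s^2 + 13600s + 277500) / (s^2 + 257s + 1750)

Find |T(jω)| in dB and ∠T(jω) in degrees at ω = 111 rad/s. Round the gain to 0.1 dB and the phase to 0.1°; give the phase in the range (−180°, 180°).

Substitute s = j111:
Numerator: 100(j111)^2 + 13600(j111) + 277500 = -954600 + j1509600
Denominator: (j111)^2 + 257(j111) + 1750 = -10571 + j28527
|N| = √(954600² + 1509600²) ≈ 1.7861e+06, ∠N ≈ 122.31°
|D| = √(10571² + 28527²) ≈ 30423, ∠D ≈ 110.33°
|T| = 1.7861e+06 / 30423 ≈ 58.709
Gain = 20 log₁₀(58.709) ≈ 35.37 dB
∠T = 122.31° − 110.33° = 11.98°

35.4 dB, 12.0°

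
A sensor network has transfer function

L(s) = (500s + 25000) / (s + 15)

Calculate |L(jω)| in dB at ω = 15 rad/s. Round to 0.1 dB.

Substitute s = j15:
Numerator: 500(j15) + 25000 = 25000 + j7500
Denominator: (j15) + 15 = 15 + j15
|N| = √(25000² + 7500²) ≈ 26101, ∠N ≈ 16.70°
|D| = √(15² + 15²) ≈ 21.213, ∠D ≈ 45.00°
|L| = 26101 / 21.213 ≈ 1230.4
Gain = 20 log₁₀(1230.4) ≈ 61.80 dB

61.8 dB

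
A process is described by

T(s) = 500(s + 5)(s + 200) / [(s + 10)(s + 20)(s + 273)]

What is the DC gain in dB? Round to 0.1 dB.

19.2 dB

T(0) = 500·5·200 / (10·20·273) ≈ 9.1575
20 log₁₀(9.1575) ≈ 19.24 dB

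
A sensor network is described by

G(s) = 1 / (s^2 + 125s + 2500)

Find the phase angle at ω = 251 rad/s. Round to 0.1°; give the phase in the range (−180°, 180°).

-152.6°

Substitute s = j251:
Numerator: 1 = 1 + j0
Denominator: (j251)^2 + 125(j251) + 2500 = -60501 + j31375
|N| = √(1² + 0²) ≈ 1, ∠N ≈ 0.00°
|D| = √(60501² + 31375²) ≈ 68152, ∠D ≈ 152.59°
∠G = 0.00° − 152.59° = -152.59°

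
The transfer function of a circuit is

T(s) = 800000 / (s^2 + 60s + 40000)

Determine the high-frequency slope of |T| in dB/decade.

Each pole contributes −20 dB/decade at high frequency; each zero contributes +20 dB/decade.
Net: 0 zero(s) − 2 pole(s) → -40 dB/decade.

-40 dB/decade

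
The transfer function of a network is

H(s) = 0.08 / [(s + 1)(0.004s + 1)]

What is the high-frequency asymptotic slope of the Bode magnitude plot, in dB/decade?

Each pole contributes −20 dB/decade at high frequency; each zero contributes +20 dB/decade.
Net: 0 zero(s) − 2 pole(s) → -40 dB/decade.

-40 dB/decade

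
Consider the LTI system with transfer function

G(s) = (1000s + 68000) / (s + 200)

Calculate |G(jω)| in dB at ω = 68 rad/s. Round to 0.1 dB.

Substitute s = j68:
Numerator: 1000(j68) + 68000 = 68000 + j68000
Denominator: (j68) + 200 = 200 + j68
|N| = √(68000² + 68000²) ≈ 96167, ∠N ≈ 45.00°
|D| = √(200² + 68²) ≈ 211.24, ∠D ≈ 18.78°
|G| = 96167 / 211.24 ≈ 455.25
Gain = 20 log₁₀(455.25) ≈ 53.16 dB

53.2 dB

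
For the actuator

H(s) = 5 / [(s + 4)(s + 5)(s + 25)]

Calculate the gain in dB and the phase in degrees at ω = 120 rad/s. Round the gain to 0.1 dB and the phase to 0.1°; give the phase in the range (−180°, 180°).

At s = jω = j120:
pole (s+4): 4 + j120 → |·| = √(4²+120²) = √14416 ≈ 120.07, ∠ = arctan(120/4) ≈ 88.09°
pole (s+5): 5 + j120 → |·| = √(5²+120²) = √14425 ≈ 120.1, ∠ = arctan(120/5) ≈ 87.61°
pole (s+25): 25 + j120 → |·| = √(25²+120²) = √15025 ≈ 122.58, ∠ = arctan(120/25) ≈ 78.23°
|H| = 5 / 1.7677e+06 ≈ 2.8285e-06
Gain = 20 log₁₀(2.8285e-06) ≈ -110.97 dB
∠H = 0.00° − 253.93° = -253.93° ≡ 106.07° (principal value)

-111.0 dB, 106.1°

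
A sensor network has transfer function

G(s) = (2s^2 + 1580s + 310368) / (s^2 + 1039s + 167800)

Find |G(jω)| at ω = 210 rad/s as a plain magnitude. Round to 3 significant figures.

Substitute s = j210:
Numerator: 2(j210)^2 + 1580(j210) + 310368 = 222168 + j331800
Denominator: (j210)^2 + 1039(j210) + 167800 = 123700 + j218190
|N| = √(222168² + 331800²) ≈ 3.9931e+05, ∠N ≈ 56.19°
|D| = √(123700² + 218190²) ≈ 2.5082e+05, ∠D ≈ 60.45°
|G| = 3.9931e+05 / 2.5082e+05 ≈ 1.592

1.59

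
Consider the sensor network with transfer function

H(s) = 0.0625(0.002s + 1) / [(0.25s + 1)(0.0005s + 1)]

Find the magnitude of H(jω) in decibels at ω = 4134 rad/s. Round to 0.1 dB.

-73.2 dB

At ω = 4134 rad/s:
zero (1 + j4134·0.002) = 1 + j8.268 → |·| ≈ 8.3283, ∠ ≈ 83.10°
pole (1 + j4134·0.25) = 1 + j1033.5 → |·| ≈ 1033.5, ∠ ≈ 89.94°
pole (1 + j4134·0.0005) = 1 + j2.067 → |·| ≈ 2.2962, ∠ ≈ 64.18°
|H| = 0.0625 · 8.3283 / (1033.5 · 2.2962) ≈ 0.00021934
Gain = 20 log₁₀(0.00021934) ≈ -73.18 dB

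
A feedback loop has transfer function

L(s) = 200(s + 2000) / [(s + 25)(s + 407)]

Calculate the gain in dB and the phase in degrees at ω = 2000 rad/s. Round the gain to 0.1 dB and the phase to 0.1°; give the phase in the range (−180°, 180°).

-17.2 dB, -122.8°

At s = jω = j2000:
zero (s+2000): 2000 + j2000 → |·| = √(2000²+2000²) = √8000000 ≈ 2828.4, ∠ = arctan(2000/2000) ≈ 45.00°
pole (s+25): 25 + j2000 → |·| = √(25²+2000²) = √4000625 ≈ 2000.2, ∠ = arctan(2000/25) ≈ 89.28°
pole (s+407): 407 + j2000 → |·| = √(407²+2000²) = √4165649 ≈ 2041, ∠ = arctan(2000/407) ≈ 78.50°
|L| = 200 · 2828.4 / 4.0824e+06 ≈ 0.13857
Gain = 20 log₁₀(0.13857) ≈ -17.17 dB
∠L = 45.00° − 167.78° = -122.78°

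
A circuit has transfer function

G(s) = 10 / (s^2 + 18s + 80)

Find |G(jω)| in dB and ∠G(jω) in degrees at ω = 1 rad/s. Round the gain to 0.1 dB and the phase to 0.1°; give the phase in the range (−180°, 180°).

-18.2 dB, -12.8°

Substitute s = j1:
Numerator: 10 = 10 + j0
Denominator: (j1)^2 + 18(j1) + 80 = 79 + j18
|N| = √(10² + 0²) ≈ 10, ∠N ≈ 0.00°
|D| = √(79² + 18²) ≈ 81.025, ∠D ≈ 12.84°
|G| = 10 / 81.025 ≈ 0.12342
Gain = 20 log₁₀(0.12342) ≈ -18.17 dB
∠G = 0.00° − 12.84° = -12.84°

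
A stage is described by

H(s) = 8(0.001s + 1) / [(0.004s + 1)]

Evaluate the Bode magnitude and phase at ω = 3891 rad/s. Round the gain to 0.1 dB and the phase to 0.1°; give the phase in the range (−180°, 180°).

6.3 dB, -10.7°

At ω = 3891 rad/s:
zero (1 + j3891·0.001) = 1 + j3.891 → |·| ≈ 4.0174, ∠ ≈ 75.59°
pole (1 + j3891·0.004) = 1 + j15.564 → |·| ≈ 15.596, ∠ ≈ 86.32°
|H| = 8 · 4.0174 / (15.596) ≈ 2.0607
Gain = 20 log₁₀(2.0607) ≈ 6.28 dB
∠H = (75.59°) − (86.32°) = -10.73°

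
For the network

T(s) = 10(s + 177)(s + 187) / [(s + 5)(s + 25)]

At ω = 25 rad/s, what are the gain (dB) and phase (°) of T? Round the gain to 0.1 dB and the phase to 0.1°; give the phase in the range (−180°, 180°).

51.5 dB, -108.0°

At s = jω = j25:
zero (s+177): 177 + j25 → |·| = √(177²+25²) = √31954 ≈ 178.76, ∠ = arctan(25/177) ≈ 8.04°
zero (s+187): 187 + j25 → |·| = √(187²+25²) = √35594 ≈ 188.66, ∠ = arctan(25/187) ≈ 7.61°
pole (s+5): 5 + j25 → |·| = √(5²+25²) = √650 ≈ 25.495, ∠ = arctan(25/5) ≈ 78.69°
pole (s+25): 25 + j25 → |·| = √(25²+25²) = √1250 ≈ 35.355, ∠ = arctan(25/25) ≈ 45.00°
|T| = 10 · 33725 / 901.38 ≈ 374.15
Gain = 20 log₁₀(374.15) ≈ 51.46 dB
∠T = 15.65° − 123.69° = -108.04°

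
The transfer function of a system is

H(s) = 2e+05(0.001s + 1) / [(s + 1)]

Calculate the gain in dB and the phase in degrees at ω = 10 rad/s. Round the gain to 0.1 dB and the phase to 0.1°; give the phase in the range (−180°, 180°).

86.0 dB, -83.7°

At ω = 10 rad/s:
zero (1 + j10·0.001) = 1 + j0.01 → |·| ≈ 1, ∠ ≈ 0.57°
pole (1 + j10·1) = 1 + j10 → |·| ≈ 10.05, ∠ ≈ 84.29°
|H| = 2e+05 · 1 / (10.05) ≈ 19900
Gain = 20 log₁₀(19900) ≈ 85.98 dB
∠H = (0.57°) − (84.29°) = -83.72°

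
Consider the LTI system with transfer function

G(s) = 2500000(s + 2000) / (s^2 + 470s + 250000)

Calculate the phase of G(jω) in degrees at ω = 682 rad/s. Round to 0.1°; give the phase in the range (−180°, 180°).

At s = jω = j682:
zero (s+2000): 2000 + j682 → |·| = √(2000²+682²) = √4465124 ≈ 2113.1, ∠ = arctan(682/2000) ≈ 18.83°
quadratic: (j682)² + 470·j682 + 250000 = -215124 + j320540 → |·| ≈ 3.8604e+05, ∠ ≈ 123.87°
∠G = 18.83° − 123.87° = -105.04°

-105.0°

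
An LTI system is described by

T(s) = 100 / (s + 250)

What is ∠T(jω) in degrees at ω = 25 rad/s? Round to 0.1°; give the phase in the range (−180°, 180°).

Substitute s = j25:
Numerator: 100 = 100 + j0
Denominator: (j25) + 250 = 250 + j25
|N| = √(100² + 0²) ≈ 100, ∠N ≈ 0.00°
|D| = √(250² + 25²) ≈ 251.25, ∠D ≈ 5.71°
∠T = 0.00° − 5.71° = -5.71°

-5.7°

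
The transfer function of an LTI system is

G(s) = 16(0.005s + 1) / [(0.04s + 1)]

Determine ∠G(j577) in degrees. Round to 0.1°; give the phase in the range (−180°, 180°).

-16.6°

At ω = 577 rad/s:
zero (1 + j577·0.005) = 1 + j2.885 → |·| ≈ 3.0534, ∠ ≈ 70.88°
pole (1 + j577·0.04) = 1 + j23.08 → |·| ≈ 23.102, ∠ ≈ 87.52°
∠G = (70.88°) − (87.52°) = -16.64°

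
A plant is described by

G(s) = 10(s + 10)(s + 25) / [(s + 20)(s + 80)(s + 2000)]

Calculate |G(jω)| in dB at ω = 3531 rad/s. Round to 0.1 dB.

At s = jω = j3531:
zero (s+10): 10 + j3531 → |·| = √(10²+3531²) = √12468061 ≈ 3531, ∠ = arctan(3531/10) ≈ 89.84°
zero (s+25): 25 + j3531 → |·| = √(25²+3531²) = √12468586 ≈ 3531.1, ∠ = arctan(3531/25) ≈ 89.59°
pole (s+20): 20 + j3531 → |·| = √(20²+3531²) = √12468361 ≈ 3531.1, ∠ = arctan(3531/20) ≈ 89.68°
pole (s+80): 80 + j3531 → |·| = √(80²+3531²) = √12474361 ≈ 3531.9, ∠ = arctan(3531/80) ≈ 88.70°
pole (s+2000): 2000 + j3531 → |·| = √(2000²+3531²) = √16467961 ≈ 4058.1, ∠ = arctan(3531/2000) ≈ 60.47°
|G| = 10 · 1.2468e+07 / 5.0611e+10 ≈ 0.0024635
Gain = 20 log₁₀(0.0024635) ≈ -52.17 dB

-52.2 dB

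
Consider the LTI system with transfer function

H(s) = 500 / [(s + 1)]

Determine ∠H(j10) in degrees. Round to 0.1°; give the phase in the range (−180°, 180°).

At ω = 10 rad/s:
pole (1 + j10·1) = 1 + j10 → |·| ≈ 10.05, ∠ ≈ 84.29°
∠H = (0°) − (84.29°) = -84.29°

-84.3°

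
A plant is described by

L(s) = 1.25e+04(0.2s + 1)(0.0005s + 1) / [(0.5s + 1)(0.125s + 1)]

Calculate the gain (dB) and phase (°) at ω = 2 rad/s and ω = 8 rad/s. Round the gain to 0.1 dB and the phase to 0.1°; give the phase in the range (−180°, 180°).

At ω = 2 rad/s:
zero (1 + j2·0.2) = 1 + j0.4 → |·| ≈ 1.077, ∠ ≈ 21.80°
zero (1 + j2·0.0005) = 1 + j0.001 → |·| ≈ 1, ∠ ≈ 0.06°
pole (1 + j2·0.5) = 1 + j1 → |·| ≈ 1.4142, ∠ ≈ 45.00°
pole (1 + j2·0.125) = 1 + j0.25 → |·| ≈ 1.0308, ∠ ≈ 14.04°
|L| = 1.25e+04 · 1.077 · 1 / (1.4142 · 1.0308) ≈ 9235.1
Gain = 20 log₁₀(9235.1) ≈ 79.31 dB
∠L = (21.80° + 0.06°) − (45.00° + 14.04°) = -37.18°

At ω = 8 rad/s:
zero (1 + j8·0.2) = 1 + j1.6 → |·| ≈ 1.8868, ∠ ≈ 57.99°
zero (1 + j8·0.0005) = 1 + j0.004 → |·| ≈ 1, ∠ ≈ 0.23°
pole (1 + j8·0.5) = 1 + j4 → |·| ≈ 4.1231, ∠ ≈ 75.96°
pole (1 + j8·0.125) = 1 + j1 → |·| ≈ 1.4142, ∠ ≈ 45.00°
|L| = 1.25e+04 · 1.8868 · 1 / (4.1231 · 1.4142) ≈ 4044.8
Gain = 20 log₁₀(4044.8) ≈ 72.14 dB
∠L = (57.99° + 0.23°) − (75.96° + 45.00°) = -62.74°

ω = 2: 79.3 dB, -37.2°; ω = 8: 72.1 dB, -62.7°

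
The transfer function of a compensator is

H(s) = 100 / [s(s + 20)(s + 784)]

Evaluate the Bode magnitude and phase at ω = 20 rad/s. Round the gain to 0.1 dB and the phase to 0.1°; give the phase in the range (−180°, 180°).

-72.9 dB, -136.5°

At s = jω = j20:
pole (s+20): 20 + j20 → |·| = √(20²+20²) = √800 ≈ 28.284, ∠ = arctan(20/20) ≈ 45.00°
pole (s+784): 784 + j20 → |·| = √(784²+20²) = √615056 ≈ 784.26, ∠ = arctan(20/784) ≈ 1.46°
pole at origin: |s| = 20, ∠ = 90.00° (in denominator)
|H| = 100 / 4.4364e+05 ≈ 0.00022541
Gain = 20 log₁₀(0.00022541) ≈ -72.94 dB
∠H = 0.00° − 136.46° = -136.46°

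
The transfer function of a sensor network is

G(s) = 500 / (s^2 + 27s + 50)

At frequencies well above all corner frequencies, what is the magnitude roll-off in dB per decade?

-40 dB/decade

Each pole contributes −20 dB/decade at high frequency; each zero contributes +20 dB/decade.
Net: 0 zero(s) − 2 pole(s) → -40 dB/decade.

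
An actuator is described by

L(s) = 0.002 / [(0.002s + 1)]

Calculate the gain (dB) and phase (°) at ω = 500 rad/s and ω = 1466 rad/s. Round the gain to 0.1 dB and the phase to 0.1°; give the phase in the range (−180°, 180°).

At ω = 500 rad/s:
pole (1 + j500·0.002) = 1 + j1 → |·| ≈ 1.4142, ∠ ≈ 45.00°
|L| = 0.002 · 1 / (1.4142) ≈ 0.0014142
Gain = 20 log₁₀(0.0014142) ≈ -56.99 dB
∠L = (0°) − (45.00°) = -45.00°

At ω = 1466 rad/s:
pole (1 + j1466·0.002) = 1 + j2.932 → |·| ≈ 3.0978, ∠ ≈ 71.17°
|L| = 0.002 · 1 / (3.0978) ≈ 0.00064562
Gain = 20 log₁₀(0.00064562) ≈ -63.80 dB
∠L = (0°) − (71.17°) = -71.17°

ω = 500: -57.0 dB, -45.0°; ω = 1466: -63.8 dB, -71.2°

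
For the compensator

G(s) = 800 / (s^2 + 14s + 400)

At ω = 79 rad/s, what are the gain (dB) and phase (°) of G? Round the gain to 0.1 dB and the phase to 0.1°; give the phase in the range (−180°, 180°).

-17.4 dB, -169.3°

At s = jω = j79:
quadratic: (j79)² + 14·j79 + 400 = -5841 + j1106 → |·| ≈ 5944.8, ∠ ≈ 169.28°
|G| = 800 / 5944.8 ≈ 0.13457
Gain = 20 log₁₀(0.13457) ≈ -17.42 dB
∠G = 0.00° − 169.28° = -169.28°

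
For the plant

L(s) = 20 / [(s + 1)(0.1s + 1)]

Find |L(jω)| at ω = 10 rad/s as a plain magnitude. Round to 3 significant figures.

1.41

At ω = 10 rad/s:
pole (1 + j10·1) = 1 + j10 → |·| ≈ 10.05, ∠ ≈ 84.29°
pole (1 + j10·0.1) = 1 + j1 → |·| ≈ 1.4142, ∠ ≈ 45.00°
|L| = 20 · 1 / (10.05 · 1.4142) ≈ 1.4072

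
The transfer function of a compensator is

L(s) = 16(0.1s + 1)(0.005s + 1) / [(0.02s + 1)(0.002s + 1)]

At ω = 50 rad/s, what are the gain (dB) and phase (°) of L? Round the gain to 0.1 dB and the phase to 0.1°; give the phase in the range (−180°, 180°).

At ω = 50 rad/s:
zero (1 + j50·0.1) = 1 + j5 → |·| ≈ 5.099, ∠ ≈ 78.69°
zero (1 + j50·0.005) = 1 + j0.25 → |·| ≈ 1.0308, ∠ ≈ 14.04°
pole (1 + j50·0.02) = 1 + j1 → |·| ≈ 1.4142, ∠ ≈ 45.00°
pole (1 + j50·0.002) = 1 + j0.1 → |·| ≈ 1.005, ∠ ≈ 5.71°
|L| = 16 · 5.099 · 1.0308 / (1.4142 · 1.005) ≈ 59.17
Gain = 20 log₁₀(59.17) ≈ 35.44 dB
∠L = (78.69° + 14.04°) − (45.00° + 5.71°) = 42.02°

35.4 dB, 42.0°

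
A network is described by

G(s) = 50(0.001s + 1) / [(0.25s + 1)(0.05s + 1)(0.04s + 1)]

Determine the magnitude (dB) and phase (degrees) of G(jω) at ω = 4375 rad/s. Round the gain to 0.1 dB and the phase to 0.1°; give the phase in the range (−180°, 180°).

At ω = 4375 rad/s:
zero (1 + j4375·0.001) = 1 + j4.375 → |·| ≈ 4.4878, ∠ ≈ 77.12°
pole (1 + j4375·0.25) = 1 + j1093.75 → |·| ≈ 1093.8, ∠ ≈ 89.95°
pole (1 + j4375·0.05) = 1 + j218.75 → |·| ≈ 218.75, ∠ ≈ 89.74°
pole (1 + j4375·0.04) = 1 + j175 → |·| ≈ 175, ∠ ≈ 89.67°
|G| = 50 · 4.4878 / (1093.8 · 218.75 · 175) ≈ 5.3589e-06
Gain = 20 log₁₀(5.3589e-06) ≈ -105.42 dB
∠G = (77.12°) − (89.95° + 89.74° + 89.67°) = -192.24° ≡ 167.76° (principal value)

-105.4 dB, 167.8°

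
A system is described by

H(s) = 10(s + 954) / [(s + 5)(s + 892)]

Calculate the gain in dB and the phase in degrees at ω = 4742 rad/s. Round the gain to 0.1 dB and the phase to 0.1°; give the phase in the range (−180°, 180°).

At s = jω = j4742:
zero (s+954): 954 + j4742 → |·| = √(954²+4742²) = √23396680 ≈ 4837, ∠ = arctan(4742/954) ≈ 78.63°
pole (s+5): 5 + j4742 → |·| = √(5²+4742²) = √22486589 ≈ 4742, ∠ = arctan(4742/5) ≈ 89.94°
pole (s+892): 892 + j4742 → |·| = √(892²+4742²) = √23282228 ≈ 4825.2, ∠ = arctan(4742/892) ≈ 79.35°
|H| = 10 · 4837 / 2.2881e+07 ≈ 0.002114
Gain = 20 log₁₀(0.002114) ≈ -53.50 dB
∠H = 78.63° − 169.29° = -90.66°

-53.5 dB, -90.7°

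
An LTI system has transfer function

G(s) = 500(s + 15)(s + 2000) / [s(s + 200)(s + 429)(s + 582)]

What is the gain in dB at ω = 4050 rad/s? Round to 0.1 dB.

-89.5 dB

At s = jω = j4050:
zero (s+15): 15 + j4050 → |·| = √(15²+4050²) = √16402725 ≈ 4050, ∠ = arctan(4050/15) ≈ 89.79°
zero (s+2000): 2000 + j4050 → |·| = √(2000²+4050²) = √20402500 ≈ 4516.9, ∠ = arctan(4050/2000) ≈ 63.72°
pole (s+200): 200 + j4050 → |·| = √(200²+4050²) = √16442500 ≈ 4054.9, ∠ = arctan(4050/200) ≈ 87.17°
pole (s+429): 429 + j4050 → |·| = √(429²+4050²) = √16586541 ≈ 4072.7, ∠ = arctan(4050/429) ≈ 83.95°
pole (s+582): 582 + j4050 → |·| = √(582²+4050²) = √16741224 ≈ 4091.6, ∠ = arctan(4050/582) ≈ 81.82°
pole at origin: |s| = 4050, ∠ = 90.00° (in denominator)
|G| = 500 · 1.8293e+07 / 2.7366e+14 ≈ 3.3423e-05
Gain = 20 log₁₀(3.3423e-05) ≈ -89.52 dB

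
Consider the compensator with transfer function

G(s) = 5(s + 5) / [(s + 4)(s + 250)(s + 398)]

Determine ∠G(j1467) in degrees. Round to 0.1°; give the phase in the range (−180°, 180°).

-155.2°

At s = jω = j1467:
zero (s+5): 5 + j1467 → |·| = √(5²+1467²) = √2152114 ≈ 1467, ∠ = arctan(1467/5) ≈ 89.80°
pole (s+4): 4 + j1467 → |·| = √(4²+1467²) = √2152105 ≈ 1467, ∠ = arctan(1467/4) ≈ 89.84°
pole (s+250): 250 + j1467 → |·| = √(250²+1467²) = √2214589 ≈ 1488.1, ∠ = arctan(1467/250) ≈ 80.33°
pole (s+398): 398 + j1467 → |·| = √(398²+1467²) = √2310493 ≈ 1520, ∠ = arctan(1467/398) ≈ 74.82°
∠G = 89.80° − 244.99° = -155.19°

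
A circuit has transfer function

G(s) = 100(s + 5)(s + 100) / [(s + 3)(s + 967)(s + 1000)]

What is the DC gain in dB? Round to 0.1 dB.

G(0) = 100·5·100 / (3·967·1000) ≈ 0.017235
20 log₁₀(0.017235) ≈ -35.27 dB

-35.3 dB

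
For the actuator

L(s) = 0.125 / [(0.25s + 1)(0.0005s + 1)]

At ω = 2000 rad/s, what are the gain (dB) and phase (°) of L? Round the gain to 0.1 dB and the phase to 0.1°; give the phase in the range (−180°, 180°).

-75.1 dB, -134.9°

At ω = 2000 rad/s:
pole (1 + j2000·0.25) = 1 + j500 → |·| ≈ 500, ∠ ≈ 89.89°
pole (1 + j2000·0.0005) = 1 + j1 → |·| ≈ 1.4142, ∠ ≈ 45.00°
|L| = 0.125 · 1 / (500 · 1.4142) ≈ 0.00017678
Gain = 20 log₁₀(0.00017678) ≈ -75.05 dB
∠L = (0°) − (89.89° + 45.00°) = -134.89°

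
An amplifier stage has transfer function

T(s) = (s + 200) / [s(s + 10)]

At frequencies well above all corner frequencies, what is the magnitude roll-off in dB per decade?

Each pole contributes −20 dB/decade at high frequency; each zero contributes +20 dB/decade.
Net: 1 zero(s) − 2 pole(s) → -20 dB/decade.

-20 dB/decade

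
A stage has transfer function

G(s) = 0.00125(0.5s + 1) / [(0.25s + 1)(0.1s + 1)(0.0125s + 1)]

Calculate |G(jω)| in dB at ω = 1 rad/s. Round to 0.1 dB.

-57.4 dB

At ω = 1 rad/s:
zero (1 + j1·0.5) = 1 + j0.5 → |·| ≈ 1.118, ∠ ≈ 26.57°
pole (1 + j1·0.25) = 1 + j0.25 → |·| ≈ 1.0308, ∠ ≈ 14.04°
pole (1 + j1·0.1) = 1 + j0.1 → |·| ≈ 1.005, ∠ ≈ 5.71°
pole (1 + j1·0.0125) = 1 + j0.0125 → |·| ≈ 1.0001, ∠ ≈ 0.72°
|G| = 0.00125 · 1.118 / (1.0308 · 1.005 · 1.0001) ≈ 0.0013489
Gain = 20 log₁₀(0.0013489) ≈ -57.40 dB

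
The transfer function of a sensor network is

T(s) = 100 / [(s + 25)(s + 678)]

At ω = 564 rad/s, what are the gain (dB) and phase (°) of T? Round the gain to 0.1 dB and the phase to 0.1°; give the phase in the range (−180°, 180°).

At s = jω = j564:
pole (s+25): 25 + j564 → |·| = √(25²+564²) = √318721 ≈ 564.55, ∠ = arctan(564/25) ≈ 87.46°
pole (s+678): 678 + j564 → |·| = √(678²+564²) = √777780 ≈ 881.92, ∠ = arctan(564/678) ≈ 39.76°
|T| = 100 / 4.9789e+05 ≈ 0.00020085
Gain = 20 log₁₀(0.00020085) ≈ -73.94 dB
∠T = 0.00° − 127.22° = -127.22°

-73.9 dB, -127.2°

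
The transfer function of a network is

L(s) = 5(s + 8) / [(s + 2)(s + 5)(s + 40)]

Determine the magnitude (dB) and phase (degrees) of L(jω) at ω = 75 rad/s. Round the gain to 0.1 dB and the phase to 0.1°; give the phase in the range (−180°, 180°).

-62.1 dB, -152.7°

At s = jω = j75:
zero (s+8): 8 + j75 → |·| = √(8²+75²) = √5689 ≈ 75.425, ∠ = arctan(75/8) ≈ 83.91°
pole (s+2): 2 + j75 → |·| = √(2²+75²) = √5629 ≈ 75.027, ∠ = arctan(75/2) ≈ 88.47°
pole (s+5): 5 + j75 → |·| = √(5²+75²) = √5650 ≈ 75.166, ∠ = arctan(75/5) ≈ 86.19°
pole (s+40): 40 + j75 → |·| = √(40²+75²) = √7225 ≈ 85, ∠ = arctan(75/40) ≈ 61.93°
|L| = 5 · 75.425 / 4.7936e+05 ≈ 0.00078673
Gain = 20 log₁₀(0.00078673) ≈ -62.08 dB
∠L = 83.91° − 236.59° = -152.68°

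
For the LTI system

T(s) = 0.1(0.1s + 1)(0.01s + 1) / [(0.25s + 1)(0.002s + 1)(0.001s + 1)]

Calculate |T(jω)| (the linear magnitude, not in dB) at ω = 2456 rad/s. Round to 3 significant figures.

0.0740

At ω = 2456 rad/s:
zero (1 + j2456·0.1) = 1 + j245.6 → |·| ≈ 245.6, ∠ ≈ 89.77°
zero (1 + j2456·0.01) = 1 + j24.56 → |·| ≈ 24.58, ∠ ≈ 87.67°
pole (1 + j2456·0.25) = 1 + j614 → |·| ≈ 614, ∠ ≈ 89.91°
pole (1 + j2456·0.002) = 1 + j4.912 → |·| ≈ 5.0128, ∠ ≈ 78.49°
pole (1 + j2456·0.001) = 1 + j2.456 → |·| ≈ 2.6518, ∠ ≈ 67.85°
|T| = 0.1 · 245.6 · 24.58 / (614 · 5.0128 · 2.6518) ≈ 0.073964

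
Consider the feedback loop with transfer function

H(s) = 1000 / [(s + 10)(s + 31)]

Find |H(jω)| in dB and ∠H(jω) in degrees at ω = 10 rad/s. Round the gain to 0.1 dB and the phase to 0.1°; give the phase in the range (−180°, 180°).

6.7 dB, -62.9°

At s = jω = j10:
pole (s+10): 10 + j10 → |·| = √(10²+10²) = √200 ≈ 14.142, ∠ = arctan(10/10) ≈ 45.00°
pole (s+31): 31 + j10 → |·| = √(31²+10²) = √1061 ≈ 32.573, ∠ = arctan(10/31) ≈ 17.88°
|H| = 1000 / 460.65 ≈ 2.1708
Gain = 20 log₁₀(2.1708) ≈ 6.73 dB
∠H = 0.00° − 62.88° = -62.88°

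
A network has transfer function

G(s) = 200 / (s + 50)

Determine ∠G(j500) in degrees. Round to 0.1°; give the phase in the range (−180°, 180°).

At s = jω = j500:
pole (s+50): 50 + j500 → |·| = √(50²+500²) = √252500 ≈ 502.49, ∠ = arctan(500/50) ≈ 84.29°
∠G = 0.00° − 84.29° = -84.29°

-84.3°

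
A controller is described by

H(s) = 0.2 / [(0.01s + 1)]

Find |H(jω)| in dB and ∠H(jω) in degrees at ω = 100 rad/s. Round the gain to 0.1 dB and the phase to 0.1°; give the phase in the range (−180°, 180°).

-17.0 dB, -45.0°

At ω = 100 rad/s:
pole (1 + j100·0.01) = 1 + j1 → |·| ≈ 1.4142, ∠ ≈ 45.00°
|H| = 0.2 · 1 / (1.4142) ≈ 0.14142
Gain = 20 log₁₀(0.14142) ≈ -16.99 dB
∠H = (0°) − (45.00°) = -45.00°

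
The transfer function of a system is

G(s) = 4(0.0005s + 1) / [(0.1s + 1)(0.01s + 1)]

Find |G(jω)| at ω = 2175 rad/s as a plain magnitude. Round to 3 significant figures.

0.00125

At ω = 2175 rad/s:
zero (1 + j2175·0.0005) = 1 + j1.0875 → |·| ≈ 1.4774, ∠ ≈ 47.40°
pole (1 + j2175·0.1) = 1 + j217.5 → |·| ≈ 217.5, ∠ ≈ 89.74°
pole (1 + j2175·0.01) = 1 + j21.75 → |·| ≈ 21.773, ∠ ≈ 87.37°
|G| = 4 · 1.4774 / (217.5 · 21.773) ≈ 0.0012479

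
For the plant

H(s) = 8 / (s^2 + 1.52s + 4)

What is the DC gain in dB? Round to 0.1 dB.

6.0 dB

H(0) = 8 / 4 = 2
20 log₁₀(2) ≈ 6.02 dB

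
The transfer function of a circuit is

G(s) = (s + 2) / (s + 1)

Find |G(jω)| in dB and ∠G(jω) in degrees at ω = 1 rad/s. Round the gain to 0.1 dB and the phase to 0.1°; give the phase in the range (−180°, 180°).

At s = jω = j1:
zero (s+2): 2 + j1 → |·| = √(2²+1²) = √5 ≈ 2.2361, ∠ = arctan(1/2) ≈ 26.57°
pole (s+1): 1 + j1 → |·| = √(1²+1²) = √2 ≈ 1.4142, ∠ = arctan(1/1) ≈ 45.00°
|G| = 1 · 2.2361 / 1.4142 ≈ 1.5812
Gain = 20 log₁₀(1.5812) ≈ 3.98 dB
∠G = 26.57° − 45.00° = -18.43°

4.0 dB, -18.4°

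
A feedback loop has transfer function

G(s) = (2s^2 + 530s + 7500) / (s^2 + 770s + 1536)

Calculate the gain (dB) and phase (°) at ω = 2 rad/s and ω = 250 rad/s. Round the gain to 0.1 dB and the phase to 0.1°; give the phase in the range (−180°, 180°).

ω = 2: 10.8 dB, -37.1°; ω = 250: -1.1 dB, 24.0°

Substitute s = j2:
Numerator: 2(j2)^2 + 530(j2) + 7500 = 7492 + j1060
Denominator: (j2)^2 + 770(j2) + 1536 = 1532 + j1540
|N| = √(7492² + 1060²) ≈ 7566.6, ∠N ≈ 8.05°
|D| = √(1532² + 1540²) ≈ 2172.2, ∠D ≈ 45.15°
|G| = 7566.6 / 2172.2 ≈ 3.4834
Gain = 20 log₁₀(3.4834) ≈ 10.84 dB
∠G = 8.05° − 45.15° = -37.10°

Substitute s = j250:
Numerator: 2(j250)^2 + 530(j250) + 7500 = -117500 + j132500
Denominator: (j250)^2 + 770(j250) + 1536 = -60964 + j192500
|N| = √(117500² + 132500²) ≈ 1.7709e+05, ∠N ≈ 131.57°
|D| = √(60964² + 192500²) ≈ 2.0192e+05, ∠D ≈ 107.57°
|G| = 1.7709e+05 / 2.0192e+05 ≈ 0.87703
Gain = 20 log₁₀(0.87703) ≈ -1.14 dB
∠G = 131.57° − 107.57° = 24.00°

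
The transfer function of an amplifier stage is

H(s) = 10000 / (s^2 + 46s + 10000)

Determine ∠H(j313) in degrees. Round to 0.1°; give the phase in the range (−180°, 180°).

At s = jω = j313:
quadratic: (j313)² + 46·j313 + 10000 = -87969 + j14398 → |·| ≈ 89139, ∠ ≈ 170.70°
∠H = 0.00° − 170.70° = -170.70°

-170.7°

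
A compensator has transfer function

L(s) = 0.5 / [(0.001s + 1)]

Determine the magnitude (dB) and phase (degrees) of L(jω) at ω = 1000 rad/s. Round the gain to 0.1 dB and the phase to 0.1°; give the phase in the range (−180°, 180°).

At ω = 1000 rad/s:
pole (1 + j1000·0.001) = 1 + j1 → |·| ≈ 1.4142, ∠ ≈ 45.00°
|L| = 0.5 · 1 / (1.4142) ≈ 0.35356
Gain = 20 log₁₀(0.35356) ≈ -9.03 dB
∠L = (0°) − (45.00°) = -45.00°

-9.0 dB, -45.0°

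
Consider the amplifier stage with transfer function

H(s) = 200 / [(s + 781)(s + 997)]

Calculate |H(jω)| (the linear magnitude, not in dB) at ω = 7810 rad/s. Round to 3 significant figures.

At s = jω = j7810:
pole (s+781): 781 + j7810 → |·| = √(781²+7810²) = √61606061 ≈ 7849, ∠ = arctan(7810/781) ≈ 84.29°
pole (s+997): 997 + j7810 → |·| = √(997²+7810²) = √61990109 ≈ 7873.4, ∠ = arctan(7810/997) ≈ 82.73°
|H| = 200 / 6.1798e+07 ≈ 3.2364e-06

3.24e-06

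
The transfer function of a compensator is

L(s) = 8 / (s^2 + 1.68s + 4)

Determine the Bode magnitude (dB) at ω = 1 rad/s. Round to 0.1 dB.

7.3 dB

At s = jω = j1:
quadratic: (j1)² + 1.68·j1 + 4 = 3 + j1.68 → |·| ≈ 3.4384, ∠ ≈ 29.25°
|L| = 8 / 3.4384 ≈ 2.3267
Gain = 20 log₁₀(2.3267) ≈ 7.33 dB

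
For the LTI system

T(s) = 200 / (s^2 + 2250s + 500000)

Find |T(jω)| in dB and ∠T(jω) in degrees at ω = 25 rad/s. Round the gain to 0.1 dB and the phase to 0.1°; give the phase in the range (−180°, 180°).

Substitute s = j25:
Numerator: 200 = 200 + j0
Denominator: (j25)^2 + 2250(j25) + 500000 = 499375 + j56250
|N| = √(200² + 0²) ≈ 200, ∠N ≈ 0.00°
|D| = √(499375² + 56250²) ≈ 5.0253e+05, ∠D ≈ 6.43°
|T| = 200 / 5.0253e+05 ≈ 0.00039799
Gain = 20 log₁₀(0.00039799) ≈ -68.00 dB
∠T = 0.00° − 6.43° = -6.43°

-68.0 dB, -6.4°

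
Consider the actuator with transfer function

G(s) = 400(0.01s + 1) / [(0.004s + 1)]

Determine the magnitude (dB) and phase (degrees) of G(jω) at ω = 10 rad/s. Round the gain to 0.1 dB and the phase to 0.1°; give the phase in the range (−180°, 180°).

52.1 dB, 3.4°

At ω = 10 rad/s:
zero (1 + j10·0.01) = 1 + j0.1 → |·| ≈ 1.005, ∠ ≈ 5.71°
pole (1 + j10·0.004) = 1 + j0.04 → |·| ≈ 1.0008, ∠ ≈ 2.29°
|G| = 400 · 1.005 / (1.0008) ≈ 401.68
Gain = 20 log₁₀(401.68) ≈ 52.08 dB
∠G = (5.71°) − (2.29°) = 3.42°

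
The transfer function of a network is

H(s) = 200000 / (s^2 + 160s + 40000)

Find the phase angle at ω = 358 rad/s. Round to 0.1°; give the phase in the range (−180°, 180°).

At s = jω = j358:
quadratic: (j358)² + 160·j358 + 40000 = -88164 + j57280 → |·| ≈ 1.0514e+05, ∠ ≈ 146.99°
∠H = 0.00° − 146.99° = -146.99°

-147.0°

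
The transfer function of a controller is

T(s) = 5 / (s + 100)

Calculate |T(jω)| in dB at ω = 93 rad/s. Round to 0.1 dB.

-28.7 dB

At s = jω = j93:
pole (s+100): 100 + j93 → |·| = √(100²+93²) = √18649 ≈ 136.56, ∠ = arctan(93/100) ≈ 42.92°
|T| = 5 / 136.56 ≈ 0.036614
Gain = 20 log₁₀(0.036614) ≈ -28.73 dB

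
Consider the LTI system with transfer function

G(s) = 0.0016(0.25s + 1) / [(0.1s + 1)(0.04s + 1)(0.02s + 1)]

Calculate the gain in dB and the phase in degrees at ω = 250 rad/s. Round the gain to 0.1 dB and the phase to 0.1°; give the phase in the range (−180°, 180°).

At ω = 250 rad/s:
zero (1 + j250·0.25) = 1 + j62.5 → |·| ≈ 62.508, ∠ ≈ 89.08°
pole (1 + j250·0.1) = 1 + j25 → |·| ≈ 25.02, ∠ ≈ 87.71°
pole (1 + j250·0.04) = 1 + j10 → |·| ≈ 10.05, ∠ ≈ 84.29°
pole (1 + j250·0.02) = 1 + j5 → |·| ≈ 5.099, ∠ ≈ 78.69°
|G| = 0.0016 · 62.508 / (25.02 · 10.05 · 5.099) ≈ 7.8004e-05
Gain = 20 log₁₀(7.8004e-05) ≈ -82.16 dB
∠G = (89.08°) − (87.71° + 84.29° + 78.69°) = -161.61°

-82.2 dB, -161.6°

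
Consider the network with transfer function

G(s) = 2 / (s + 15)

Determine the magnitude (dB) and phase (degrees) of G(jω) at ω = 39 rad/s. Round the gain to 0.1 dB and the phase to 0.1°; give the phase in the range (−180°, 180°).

-26.4 dB, -69.0°

At s = jω = j39:
pole (s+15): 15 + j39 → |·| = √(15²+39²) = √1746 ≈ 41.785, ∠ = arctan(39/15) ≈ 68.96°
|G| = 2 / 41.785 ≈ 0.047864
Gain = 20 log₁₀(0.047864) ≈ -26.40 dB
∠G = 0.00° − 68.96° = -68.96°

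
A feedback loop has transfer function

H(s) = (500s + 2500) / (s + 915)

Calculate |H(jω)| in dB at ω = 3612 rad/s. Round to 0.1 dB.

Substitute s = j3612:
Numerator: 500(j3612) + 2500 = 2500 + j1806000
Denominator: (j3612) + 915 = 915 + j3612
|N| = √(2500² + 1806000²) ≈ 1.806e+06, ∠N ≈ 89.92°
|D| = √(915² + 3612²) ≈ 3726.1, ∠D ≈ 75.78°
|H| = 1.806e+06 / 3726.1 ≈ 484.69
Gain = 20 log₁₀(484.69) ≈ 53.71 dB

53.7 dB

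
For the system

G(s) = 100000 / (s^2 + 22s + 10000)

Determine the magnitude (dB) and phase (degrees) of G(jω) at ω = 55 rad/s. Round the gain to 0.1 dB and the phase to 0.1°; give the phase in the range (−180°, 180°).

At s = jω = j55:
quadratic: (j55)² + 22·j55 + 10000 = 6975 + j1210 → |·| ≈ 7079.2, ∠ ≈ 9.84°
|G| = 100000 / 7079.2 ≈ 14.126
Gain = 20 log₁₀(14.126) ≈ 23.00 dB
∠G = 0.00° − 9.84° = -9.84°

23.0 dB, -9.8°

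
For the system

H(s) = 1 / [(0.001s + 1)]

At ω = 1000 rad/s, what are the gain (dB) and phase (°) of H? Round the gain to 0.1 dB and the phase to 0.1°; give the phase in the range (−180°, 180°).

-3.0 dB, -45.0°

At ω = 1000 rad/s:
pole (1 + j1000·0.001) = 1 + j1 → |·| ≈ 1.4142, ∠ ≈ 45.00°
|H| = 1 · 1 / (1.4142) ≈ 0.70711
Gain = 20 log₁₀(0.70711) ≈ -3.01 dB
∠H = (0°) − (45.00°) = -45.00°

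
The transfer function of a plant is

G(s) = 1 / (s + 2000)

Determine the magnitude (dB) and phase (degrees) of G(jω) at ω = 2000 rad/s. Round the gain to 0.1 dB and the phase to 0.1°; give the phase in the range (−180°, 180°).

-69.0 dB, -45.0°

At s = jω = j2000:
pole (s+2000): 2000 + j2000 → |·| = √(2000²+2000²) = √8000000 ≈ 2828.4, ∠ = arctan(2000/2000) ≈ 45.00°
|G| = 1 / 2828.4 ≈ 0.00035356
Gain = 20 log₁₀(0.00035356) ≈ -69.03 dB
∠G = 0.00° − 45.00° = -45.00°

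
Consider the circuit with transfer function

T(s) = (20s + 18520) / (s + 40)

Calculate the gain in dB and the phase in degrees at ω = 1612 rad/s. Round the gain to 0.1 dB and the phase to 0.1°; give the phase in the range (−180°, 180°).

27.3 dB, -28.5°

Substitute s = j1612:
Numerator: 20(j1612) + 18520 = 18520 + j32240
Denominator: (j1612) + 40 = 40 + j1612
|N| = √(18520² + 32240²) ≈ 37181, ∠N ≈ 60.13°
|D| = √(40² + 1612²) ≈ 1612.5, ∠D ≈ 88.58°
|T| = 37181 / 1612.5 ≈ 23.058
Gain = 20 log₁₀(23.058) ≈ 27.26 dB
∠T = 60.13° − 88.58° = -28.45°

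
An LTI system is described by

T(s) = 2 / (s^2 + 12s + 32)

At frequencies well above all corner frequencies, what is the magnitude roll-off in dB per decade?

-40 dB/decade

Each pole contributes −20 dB/decade at high frequency; each zero contributes +20 dB/decade.
Net: 0 zero(s) − 2 pole(s) → -40 dB/decade.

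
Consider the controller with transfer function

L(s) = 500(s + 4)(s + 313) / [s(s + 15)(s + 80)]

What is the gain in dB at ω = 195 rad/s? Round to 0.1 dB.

At s = jω = j195:
zero (s+4): 4 + j195 → |·| = √(4²+195²) = √38041 ≈ 195.04, ∠ = arctan(195/4) ≈ 88.82°
zero (s+313): 313 + j195 → |·| = √(313²+195²) = √135994 ≈ 368.77, ∠ = arctan(195/313) ≈ 31.92°
pole (s+15): 15 + j195 → |·| = √(15²+195²) = √38250 ≈ 195.58, ∠ = arctan(195/15) ≈ 85.60°
pole (s+80): 80 + j195 → |·| = √(80²+195²) = √44425 ≈ 210.77, ∠ = arctan(195/80) ≈ 67.69°
pole at origin: |s| = 195, ∠ = 90.00° (in denominator)
|L| = 500 · 71925 / 8.0384e+06 ≈ 4.4738
Gain = 20 log₁₀(4.4738) ≈ 13.01 dB

13.0 dB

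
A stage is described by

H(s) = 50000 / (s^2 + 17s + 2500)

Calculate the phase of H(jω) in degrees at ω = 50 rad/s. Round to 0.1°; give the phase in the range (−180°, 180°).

At s = jω = j50:
quadratic: (j50)² + 17·j50 + 2500 = 0 + j850 → |·| ≈ 850, ∠ ≈ 90.00°
∠H = 0.00° − 90.00° = -90.00°

-90.0°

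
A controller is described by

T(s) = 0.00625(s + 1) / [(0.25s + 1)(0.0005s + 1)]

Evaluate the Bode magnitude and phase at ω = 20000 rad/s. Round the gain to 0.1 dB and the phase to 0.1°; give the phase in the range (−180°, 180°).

At ω = 20000 rad/s:
zero (1 + j20000·1) = 1 + j20000 → |·| ≈ 20000, ∠ ≈ 90.00°
pole (1 + j20000·0.25) = 1 + j5000 → |·| ≈ 5000, ∠ ≈ 89.99°
pole (1 + j20000·0.0005) = 1 + j10 → |·| ≈ 10.05, ∠ ≈ 84.29°
|T| = 0.00625 · 20000 / (5000 · 10.05) ≈ 0.0024876
Gain = 20 log₁₀(0.0024876) ≈ -52.08 dB
∠T = (90.00°) − (89.99° + 84.29°) = -84.28°

-52.1 dB, -84.3°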